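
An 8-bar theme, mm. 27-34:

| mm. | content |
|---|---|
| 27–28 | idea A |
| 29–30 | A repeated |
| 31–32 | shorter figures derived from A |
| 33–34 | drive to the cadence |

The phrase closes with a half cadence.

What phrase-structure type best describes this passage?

sentence

Basic idea (mm. 27-28) + its repetition (mm. 29–30) form the presentation; fragmentation and cadence (mm. 31–34) form the continuation — the 8-bar whole is a sentence.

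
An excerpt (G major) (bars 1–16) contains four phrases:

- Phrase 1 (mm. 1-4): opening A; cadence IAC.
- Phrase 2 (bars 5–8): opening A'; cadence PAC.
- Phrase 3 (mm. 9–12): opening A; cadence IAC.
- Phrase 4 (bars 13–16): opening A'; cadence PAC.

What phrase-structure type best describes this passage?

repeated period

The cadence pattern IAC–PAC–IAC–PAC is weak–strong twice, and phrases 3–4 restate phrases 1–2: a period heard twice, not a double period (which would end weakly at phrase 2).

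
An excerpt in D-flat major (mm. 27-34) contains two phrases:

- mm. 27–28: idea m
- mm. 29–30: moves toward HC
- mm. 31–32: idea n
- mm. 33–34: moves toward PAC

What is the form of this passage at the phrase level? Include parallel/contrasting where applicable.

contrasting period

Phrase 1 ends with a half cadence (weaker) and phrase 2 with a perfect authentic cadence (stronger): antecedent + consequent = a period.
The two phrases open with different material (m / n), so the period is contrasting.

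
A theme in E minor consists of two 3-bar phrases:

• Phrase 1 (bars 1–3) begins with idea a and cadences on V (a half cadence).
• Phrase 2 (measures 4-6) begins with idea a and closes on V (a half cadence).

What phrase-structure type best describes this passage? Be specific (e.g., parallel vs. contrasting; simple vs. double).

Both phrases have the same opening (a) and the same cadence (half cadence): the second is a restatement, not a consequent, so this is a repeated phrase rather than a period.

repeated phrase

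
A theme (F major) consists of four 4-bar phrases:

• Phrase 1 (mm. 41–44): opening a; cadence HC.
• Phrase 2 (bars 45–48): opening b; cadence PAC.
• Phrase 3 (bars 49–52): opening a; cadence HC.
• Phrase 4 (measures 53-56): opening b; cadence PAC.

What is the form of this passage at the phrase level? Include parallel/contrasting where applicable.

The cadence pattern HC–PAC–HC–PAC is weak–strong twice, and phrases 3–4 restate phrases 1–2: a period heard twice, not a double period (which would end weakly at phrase 2).

repeated period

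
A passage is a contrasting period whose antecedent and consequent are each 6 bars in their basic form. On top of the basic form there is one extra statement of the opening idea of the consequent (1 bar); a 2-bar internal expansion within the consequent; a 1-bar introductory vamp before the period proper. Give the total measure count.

Basic contrasting period: 6 + 6 = 12 bars.
12 (basic form) + 1 (extra statement) + 2 (internal expansion) + 1 (introduction) = 16.

16 measures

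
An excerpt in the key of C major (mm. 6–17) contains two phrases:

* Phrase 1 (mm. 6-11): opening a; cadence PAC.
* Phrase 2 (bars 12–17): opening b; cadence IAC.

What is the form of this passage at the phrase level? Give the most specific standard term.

phrase group

The second phrase closes with an imperfect authentic cadence, which is not stronger than the first phrase's perfect authentic cadence; without a weak→strong cadential pair there is no antecedent–consequent relationship, so this is a phrase group rather than a period.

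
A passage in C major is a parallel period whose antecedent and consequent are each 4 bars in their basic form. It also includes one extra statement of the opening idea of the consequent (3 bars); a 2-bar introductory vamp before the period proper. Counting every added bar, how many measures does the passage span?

Basic parallel period: 4 + 4 = 8 bars.
8 (basic form) + 3 (extra statement) + 2 (introduction) = 13.

13 measures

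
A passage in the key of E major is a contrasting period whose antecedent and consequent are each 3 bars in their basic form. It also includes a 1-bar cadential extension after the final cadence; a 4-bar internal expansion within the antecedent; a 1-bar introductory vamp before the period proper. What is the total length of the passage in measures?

12 measures

Basic contrasting period: 3 + 3 = 6 bars.
6 (basic form) + 1 (cadential extension) + 4 (internal expansion) + 1 (introduction) = 12.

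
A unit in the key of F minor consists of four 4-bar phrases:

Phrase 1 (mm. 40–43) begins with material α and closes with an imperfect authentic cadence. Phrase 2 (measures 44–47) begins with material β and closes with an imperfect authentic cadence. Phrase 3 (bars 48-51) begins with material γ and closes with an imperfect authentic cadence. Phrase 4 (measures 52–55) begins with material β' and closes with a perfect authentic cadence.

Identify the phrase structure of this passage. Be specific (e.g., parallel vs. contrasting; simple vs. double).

contrasting double period

Four phrases in two halves: the first half (measures 40–47) ends with an imperfect authentic cadence, the second (mm. 48-55) with a perfect authentic cadence — a large antecedent–consequent pair, i.e. a double period.
Phrase 3 begins with different material from phrase 1, making it contrasting.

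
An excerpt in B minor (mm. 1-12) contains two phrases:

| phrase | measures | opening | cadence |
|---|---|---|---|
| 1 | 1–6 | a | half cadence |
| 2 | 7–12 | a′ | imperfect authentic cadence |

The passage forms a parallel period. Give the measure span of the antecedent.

measures 1–6

The antecedent is the phrase ending with the weaker cadence (half cadence, phrase 1) and the consequent the one ending more conclusively (imperfect authentic cadence, phrase 2); the antecedent is mm. 1–6.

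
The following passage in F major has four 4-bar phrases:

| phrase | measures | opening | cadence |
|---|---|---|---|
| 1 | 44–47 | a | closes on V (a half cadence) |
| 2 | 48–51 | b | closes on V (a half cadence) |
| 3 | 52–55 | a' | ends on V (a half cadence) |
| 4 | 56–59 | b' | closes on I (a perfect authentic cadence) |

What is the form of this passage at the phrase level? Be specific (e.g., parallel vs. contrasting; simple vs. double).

Four phrases in two halves: the first half (mm. 44–51) ends with a half cadence, the second (bars 52-59) with a perfect authentic cadence — a large antecedent–consequent pair, i.e. a double period.
Phrase 3 begins with the same material as phrase 1, making it parallel.

parallel double period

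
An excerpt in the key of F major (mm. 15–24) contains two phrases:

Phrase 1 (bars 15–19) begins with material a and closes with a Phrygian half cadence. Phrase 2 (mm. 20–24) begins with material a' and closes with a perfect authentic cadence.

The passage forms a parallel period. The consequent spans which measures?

measures 20–24

The antecedent is the phrase ending with the weaker cadence (Phrygian half cadence, phrase 1) and the consequent the one ending more conclusively (perfect authentic cadence, phrase 2); the consequent is measures 20-24.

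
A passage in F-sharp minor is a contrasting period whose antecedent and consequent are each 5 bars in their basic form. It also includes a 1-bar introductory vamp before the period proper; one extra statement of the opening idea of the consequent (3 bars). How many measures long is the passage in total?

14 measures

Basic contrasting period: 5 + 5 = 10 bars.
10 (basic form) + 1 (introduction) + 3 (extra statement) = 14.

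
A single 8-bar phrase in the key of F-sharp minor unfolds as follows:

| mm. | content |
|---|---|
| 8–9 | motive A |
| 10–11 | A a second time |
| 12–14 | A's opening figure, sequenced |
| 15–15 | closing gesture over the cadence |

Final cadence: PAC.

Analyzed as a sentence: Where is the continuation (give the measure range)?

measures 12–15

After the presentation (measures 8–11), the continuation covers the fragmentation through the cadence: bars 12-15.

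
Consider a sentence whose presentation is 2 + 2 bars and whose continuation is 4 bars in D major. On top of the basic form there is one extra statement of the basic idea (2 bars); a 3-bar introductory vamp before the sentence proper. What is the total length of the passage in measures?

13 measures

Basic sentence: 2 + 2 + 4 = 8 bars.
8 (basic form) + 2 (extra statement) + 3 (introduction) = 13.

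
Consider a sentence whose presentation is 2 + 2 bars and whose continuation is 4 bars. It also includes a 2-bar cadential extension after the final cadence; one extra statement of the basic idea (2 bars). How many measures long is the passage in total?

12 measures

Basic sentence: 2 + 2 + 4 = 8 bars.
8 (basic form) + 2 (cadential extension) + 2 (extra statement) = 12.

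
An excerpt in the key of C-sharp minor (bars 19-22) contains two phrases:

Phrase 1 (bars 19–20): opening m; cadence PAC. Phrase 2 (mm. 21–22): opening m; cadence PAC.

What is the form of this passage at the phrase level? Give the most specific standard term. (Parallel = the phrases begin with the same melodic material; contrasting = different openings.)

repeated phrase

Both phrases have the same opening (m) and the same cadence (perfect authentic cadence): the second is a restatement, not a consequent, so this is a repeated phrase rather than a period.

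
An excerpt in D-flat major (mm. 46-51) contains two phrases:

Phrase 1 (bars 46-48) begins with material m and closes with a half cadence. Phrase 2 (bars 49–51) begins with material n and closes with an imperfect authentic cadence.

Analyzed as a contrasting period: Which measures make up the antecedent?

measures 46–48

The antecedent is the phrase ending with the weaker cadence (half cadence, phrase 1) and the consequent the one ending more conclusively (imperfect authentic cadence, phrase 2); the antecedent is measures 46–48.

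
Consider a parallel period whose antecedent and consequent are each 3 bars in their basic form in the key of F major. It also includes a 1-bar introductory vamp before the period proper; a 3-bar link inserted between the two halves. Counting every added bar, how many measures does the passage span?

10 measures

Basic parallel period: 3 + 3 = 6 bars.
6 (basic form) + 1 (introduction) + 3 (link) = 10.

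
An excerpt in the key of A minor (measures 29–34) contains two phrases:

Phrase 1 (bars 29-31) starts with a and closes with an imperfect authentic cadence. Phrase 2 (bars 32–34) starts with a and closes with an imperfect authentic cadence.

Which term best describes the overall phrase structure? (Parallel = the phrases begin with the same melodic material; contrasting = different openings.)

Both phrases have the same opening (a) and the same cadence (imperfect authentic cadence): the second is a restatement, not a consequent, so this is a repeated phrase rather than a period.

repeated phrase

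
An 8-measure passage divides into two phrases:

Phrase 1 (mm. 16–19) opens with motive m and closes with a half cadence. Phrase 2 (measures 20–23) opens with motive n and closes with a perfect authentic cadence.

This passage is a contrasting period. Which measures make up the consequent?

measures 20–23

The antecedent is the phrase ending with the weaker cadence (half cadence, phrase 1) and the consequent the one ending more conclusively (perfect authentic cadence, phrase 2); the consequent is measures 20–23.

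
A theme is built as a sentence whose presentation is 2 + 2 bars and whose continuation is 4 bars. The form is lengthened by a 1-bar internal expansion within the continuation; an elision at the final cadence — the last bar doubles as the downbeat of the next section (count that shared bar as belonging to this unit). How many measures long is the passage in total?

9 measures

Basic sentence: 2 + 2 + 4 = 8 bars.
8 (basic form) + 1 (internal expansion) = 9.
The elision shares a bar with the next section but does not change this unit's count.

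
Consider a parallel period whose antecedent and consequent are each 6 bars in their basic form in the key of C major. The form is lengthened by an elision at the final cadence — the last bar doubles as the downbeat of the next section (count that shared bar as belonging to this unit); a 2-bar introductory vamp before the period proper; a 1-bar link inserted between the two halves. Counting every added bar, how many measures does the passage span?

15 measures

Basic parallel period: 6 + 6 = 12 bars.
12 (basic form) + 2 (introduction) + 1 (link) = 15.
The elision shares a bar with the next section but does not change this unit's count.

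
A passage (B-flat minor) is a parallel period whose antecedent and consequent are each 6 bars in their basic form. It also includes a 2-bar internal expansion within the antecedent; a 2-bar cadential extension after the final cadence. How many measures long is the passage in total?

16 measures

Basic parallel period: 6 + 6 = 12 bars.
12 (basic form) + 2 (internal expansion) + 2 (cadential extension) = 16.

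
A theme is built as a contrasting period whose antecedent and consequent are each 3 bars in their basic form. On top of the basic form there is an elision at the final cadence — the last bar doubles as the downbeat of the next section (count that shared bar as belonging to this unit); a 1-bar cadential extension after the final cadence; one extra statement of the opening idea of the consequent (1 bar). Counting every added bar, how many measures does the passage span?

Basic contrasting period: 3 + 3 = 6 bars.
6 (basic form) + 1 (cadential extension) + 1 (extra statement) = 8.
The elision shares a bar with the next section but does not change this unit's count.

8 measures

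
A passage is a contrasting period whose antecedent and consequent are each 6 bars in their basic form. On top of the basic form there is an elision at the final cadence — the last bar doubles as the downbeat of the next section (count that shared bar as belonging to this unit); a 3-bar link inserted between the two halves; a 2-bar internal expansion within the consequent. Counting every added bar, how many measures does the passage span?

17 measures

Basic contrasting period: 6 + 6 = 12 bars.
12 (basic form) + 3 (link) + 2 (internal expansion) = 17.
The elision shares a bar with the next section but does not change this unit's count.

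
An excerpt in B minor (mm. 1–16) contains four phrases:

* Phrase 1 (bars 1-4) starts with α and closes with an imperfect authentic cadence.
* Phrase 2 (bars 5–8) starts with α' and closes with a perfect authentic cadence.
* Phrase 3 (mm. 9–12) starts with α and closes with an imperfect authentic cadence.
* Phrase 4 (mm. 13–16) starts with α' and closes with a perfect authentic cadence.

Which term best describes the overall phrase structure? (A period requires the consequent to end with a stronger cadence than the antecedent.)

The cadence pattern IAC–PAC–IAC–PAC is weak–strong twice, and phrases 3–4 restate phrases 1–2: a period heard twice, not a double period (which would end weakly at phrase 2).

repeated period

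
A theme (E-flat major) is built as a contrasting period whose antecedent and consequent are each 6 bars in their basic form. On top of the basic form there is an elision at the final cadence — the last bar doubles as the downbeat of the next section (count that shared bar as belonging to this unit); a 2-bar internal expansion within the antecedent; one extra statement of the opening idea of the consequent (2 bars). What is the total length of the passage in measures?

16 measures

Basic contrasting period: 6 + 6 = 12 bars.
12 (basic form) + 2 (internal expansion) + 2 (extra statement) = 16.
The elision shares a bar with the next section but does not change this unit's count.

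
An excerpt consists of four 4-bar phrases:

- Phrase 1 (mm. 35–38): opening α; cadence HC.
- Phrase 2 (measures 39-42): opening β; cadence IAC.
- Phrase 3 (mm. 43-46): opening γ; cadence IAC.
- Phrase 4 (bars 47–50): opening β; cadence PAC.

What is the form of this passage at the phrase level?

contrasting double period

Four phrases in two halves: the first half (mm. 35–42) ends with an imperfect authentic cadence, the second (measures 43–50) with a perfect authentic cadence — a large antecedent–consequent pair, i.e. a double period.
Phrase 3 begins with different material from phrase 1, making it contrasting.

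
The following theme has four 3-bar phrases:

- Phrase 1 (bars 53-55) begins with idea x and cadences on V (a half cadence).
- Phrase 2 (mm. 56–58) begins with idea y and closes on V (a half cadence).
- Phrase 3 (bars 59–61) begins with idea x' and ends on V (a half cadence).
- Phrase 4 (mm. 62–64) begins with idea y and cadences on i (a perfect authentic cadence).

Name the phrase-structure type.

Four phrases in two halves: the first half (bars 53-58) ends with a half cadence, the second (bars 59–64) with a perfect authentic cadence — a large antecedent–consequent pair, i.e. a double period.
Phrase 3 begins with the same material as phrase 1, making it parallel.

parallel double period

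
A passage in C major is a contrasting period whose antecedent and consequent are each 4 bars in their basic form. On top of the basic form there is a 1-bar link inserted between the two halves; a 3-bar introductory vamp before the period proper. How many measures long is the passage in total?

Basic contrasting period: 4 + 4 = 8 bars.
8 (basic form) + 1 (link) + 3 (introduction) = 12.

12 measures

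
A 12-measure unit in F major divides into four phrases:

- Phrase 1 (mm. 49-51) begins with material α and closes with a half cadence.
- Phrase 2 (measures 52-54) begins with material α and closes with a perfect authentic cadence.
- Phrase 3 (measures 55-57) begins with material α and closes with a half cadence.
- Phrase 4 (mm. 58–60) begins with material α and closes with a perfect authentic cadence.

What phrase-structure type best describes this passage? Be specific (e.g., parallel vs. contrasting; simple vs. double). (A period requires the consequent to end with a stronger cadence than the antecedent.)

The cadence pattern HC–PAC–HC–PAC is weak–strong twice, and phrases 3–4 restate phrases 1–2: a period heard twice, not a double period (which would end weakly at phrase 2).

repeated period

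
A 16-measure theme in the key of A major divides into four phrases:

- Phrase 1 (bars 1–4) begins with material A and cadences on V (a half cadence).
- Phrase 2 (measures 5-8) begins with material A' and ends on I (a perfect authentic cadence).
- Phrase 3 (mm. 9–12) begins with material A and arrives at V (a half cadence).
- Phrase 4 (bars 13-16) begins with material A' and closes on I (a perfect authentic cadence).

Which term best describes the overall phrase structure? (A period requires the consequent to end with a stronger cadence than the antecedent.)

repeated period

The cadence pattern HC–PAC–HC–PAC is weak–strong twice, and phrases 3–4 restate phrases 1–2: a period heard twice, not a double period (which would end weakly at phrase 2).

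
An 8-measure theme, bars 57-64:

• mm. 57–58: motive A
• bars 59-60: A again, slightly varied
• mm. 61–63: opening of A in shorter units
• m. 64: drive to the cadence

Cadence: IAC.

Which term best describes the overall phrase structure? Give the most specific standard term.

Basic idea (bars 57–58) + its repetition (bars 59–60) form the presentation; fragmentation and cadence (bars 61–64) form the continuation — the 8-bar whole is a sentence.

sentence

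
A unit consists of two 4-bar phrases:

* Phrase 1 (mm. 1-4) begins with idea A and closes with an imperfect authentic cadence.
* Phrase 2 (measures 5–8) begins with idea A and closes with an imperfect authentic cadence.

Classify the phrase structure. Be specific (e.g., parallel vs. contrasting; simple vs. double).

repeated phrase

Both phrases have the same opening (A) and the same cadence (imperfect authentic cadence): the second is a restatement, not a consequent, so this is a repeated phrase rather than a period.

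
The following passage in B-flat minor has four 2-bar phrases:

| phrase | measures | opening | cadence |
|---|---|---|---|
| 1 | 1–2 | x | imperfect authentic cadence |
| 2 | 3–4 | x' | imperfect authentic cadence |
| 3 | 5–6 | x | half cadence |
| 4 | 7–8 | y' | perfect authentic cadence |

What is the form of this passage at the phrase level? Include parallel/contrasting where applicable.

parallel double period

Four phrases in two halves: the first half (mm. 1-4) ends with an imperfect authentic cadence, the second (mm. 5-8) with a perfect authentic cadence — a large antecedent–consequent pair, i.e. a double period.
Phrase 3 begins with the same material as phrase 1, making it parallel.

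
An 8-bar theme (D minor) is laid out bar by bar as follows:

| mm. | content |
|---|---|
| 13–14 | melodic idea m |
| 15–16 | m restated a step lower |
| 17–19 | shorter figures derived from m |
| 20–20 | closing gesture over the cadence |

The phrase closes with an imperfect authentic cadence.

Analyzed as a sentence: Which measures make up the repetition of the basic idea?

measures 15–16

The presentation of a sentence is the basic idea (measures 13-14) plus its repetition (mm. 15-16); the repetition of the basic idea is therefore bars 15-16.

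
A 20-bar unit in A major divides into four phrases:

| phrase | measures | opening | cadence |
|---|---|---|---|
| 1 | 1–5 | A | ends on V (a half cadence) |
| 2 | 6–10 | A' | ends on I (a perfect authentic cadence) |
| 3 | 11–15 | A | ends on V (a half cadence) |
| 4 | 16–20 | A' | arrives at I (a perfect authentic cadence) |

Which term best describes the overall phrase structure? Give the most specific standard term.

repeated period

The cadence pattern HC–PAC–HC–PAC is weak–strong twice, and phrases 3–4 restate phrases 1–2: a period heard twice, not a double period (which would end weakly at phrase 2).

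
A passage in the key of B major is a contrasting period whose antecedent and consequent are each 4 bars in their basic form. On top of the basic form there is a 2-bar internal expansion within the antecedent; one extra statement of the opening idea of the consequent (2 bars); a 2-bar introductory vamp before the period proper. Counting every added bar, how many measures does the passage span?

Basic contrasting period: 4 + 4 = 8 bars.
8 (basic form) + 2 (internal expansion) + 2 (extra statement) + 2 (introduction) = 14.

14 measures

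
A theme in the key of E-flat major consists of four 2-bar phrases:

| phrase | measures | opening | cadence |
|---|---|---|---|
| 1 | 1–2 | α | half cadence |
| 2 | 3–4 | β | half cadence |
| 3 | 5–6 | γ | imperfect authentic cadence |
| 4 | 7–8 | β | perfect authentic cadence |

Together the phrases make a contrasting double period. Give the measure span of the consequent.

In a double period the first pair of phrases (ending half cadence) is the large antecedent and the second pair (ending perfect authentic cadence) is the large consequent; the consequent is measures 5–8.

measures 5–8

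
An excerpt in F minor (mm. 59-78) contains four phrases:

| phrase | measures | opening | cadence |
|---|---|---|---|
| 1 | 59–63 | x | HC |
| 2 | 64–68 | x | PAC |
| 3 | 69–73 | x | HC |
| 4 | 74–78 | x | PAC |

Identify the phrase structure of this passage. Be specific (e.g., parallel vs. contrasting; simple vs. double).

The cadence pattern HC–PAC–HC–PAC is weak–strong twice, and phrases 3–4 restate phrases 1–2: a period heard twice, not a double period (which would end weakly at phrase 2).

repeated period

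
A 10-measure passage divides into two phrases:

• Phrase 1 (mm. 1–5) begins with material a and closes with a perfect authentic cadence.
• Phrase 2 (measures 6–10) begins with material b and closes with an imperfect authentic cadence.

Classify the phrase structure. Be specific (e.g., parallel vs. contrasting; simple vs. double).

phrase group

The second phrase closes with an imperfect authentic cadence, which is not stronger than the first phrase's perfect authentic cadence; without a weak→strong cadential pair there is no antecedent–consequent relationship, so this is a phrase group rather than a period.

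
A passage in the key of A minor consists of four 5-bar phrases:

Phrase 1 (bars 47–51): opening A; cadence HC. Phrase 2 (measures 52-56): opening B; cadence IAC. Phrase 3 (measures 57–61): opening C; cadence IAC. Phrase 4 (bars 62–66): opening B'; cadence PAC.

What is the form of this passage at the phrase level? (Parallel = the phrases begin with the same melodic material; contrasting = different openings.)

Four phrases in two halves: the first half (measures 47-56) ends with an imperfect authentic cadence, the second (measures 57-66) with a perfect authentic cadence — a large antecedent–consequent pair, i.e. a double period.
Phrase 3 begins with different material from phrase 1, making it contrasting.

contrasting double period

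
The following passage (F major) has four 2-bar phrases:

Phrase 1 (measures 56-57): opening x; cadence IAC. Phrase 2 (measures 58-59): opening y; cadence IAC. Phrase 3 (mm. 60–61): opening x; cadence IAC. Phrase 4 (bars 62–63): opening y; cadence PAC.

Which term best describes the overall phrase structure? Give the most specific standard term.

parallel double period

Four phrases in two halves: the first half (mm. 56–59) ends with an imperfect authentic cadence, the second (mm. 60–63) with a perfect authentic cadence — a large antecedent–consequent pair, i.e. a double period.
Phrase 3 begins with the same material as phrase 1, making it parallel.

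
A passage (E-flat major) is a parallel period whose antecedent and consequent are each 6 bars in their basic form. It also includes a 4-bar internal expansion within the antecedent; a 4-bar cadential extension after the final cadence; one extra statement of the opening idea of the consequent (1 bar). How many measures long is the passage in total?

Basic parallel period: 6 + 6 = 12 bars.
12 (basic form) + 4 (internal expansion) + 4 (cadential extension) + 1 (extra statement) = 21.

21 measures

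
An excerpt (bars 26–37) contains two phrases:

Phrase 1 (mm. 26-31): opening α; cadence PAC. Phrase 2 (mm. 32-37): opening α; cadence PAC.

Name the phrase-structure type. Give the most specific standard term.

Both phrases have the same opening (α) and the same cadence (perfect authentic cadence): the second is a restatement, not a consequent, so this is a repeated phrase rather than a period.

repeated phrase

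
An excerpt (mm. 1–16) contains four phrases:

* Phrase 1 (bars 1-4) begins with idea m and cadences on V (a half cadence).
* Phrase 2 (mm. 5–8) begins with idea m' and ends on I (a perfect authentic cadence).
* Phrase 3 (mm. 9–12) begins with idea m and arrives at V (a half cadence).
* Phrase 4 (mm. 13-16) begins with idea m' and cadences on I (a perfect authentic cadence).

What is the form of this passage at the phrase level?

repeated period

The cadence pattern HC–PAC–HC–PAC is weak–strong twice, and phrases 3–4 restate phrases 1–2: a period heard twice, not a double period (which would end weakly at phrase 2).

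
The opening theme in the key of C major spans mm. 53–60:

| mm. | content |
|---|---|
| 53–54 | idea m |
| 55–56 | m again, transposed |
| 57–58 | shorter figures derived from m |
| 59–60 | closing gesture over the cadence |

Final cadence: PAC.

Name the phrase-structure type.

sentence

Basic idea (bars 53-54) + its repetition (measures 55–56) form the presentation; fragmentation and cadence (mm. 57-60) form the continuation — the 8-bar whole is a sentence.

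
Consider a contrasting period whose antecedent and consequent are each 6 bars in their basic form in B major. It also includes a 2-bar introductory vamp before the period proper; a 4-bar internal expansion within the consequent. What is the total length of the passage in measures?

Basic contrasting period: 6 + 6 = 12 bars.
12 (basic form) + 2 (introduction) + 4 (internal expansion) = 18.

18 measures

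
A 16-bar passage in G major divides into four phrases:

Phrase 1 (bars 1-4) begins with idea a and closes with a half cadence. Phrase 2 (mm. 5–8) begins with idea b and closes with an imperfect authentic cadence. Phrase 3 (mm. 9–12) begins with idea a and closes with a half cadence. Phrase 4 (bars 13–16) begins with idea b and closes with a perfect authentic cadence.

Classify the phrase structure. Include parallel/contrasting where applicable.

Four phrases in two halves: the first half (mm. 1–8) ends with an imperfect authentic cadence, the second (mm. 9–16) with a perfect authentic cadence — a large antecedent–consequent pair, i.e. a double period.
Phrase 3 begins with the same material as phrase 1, making it parallel.

parallel double period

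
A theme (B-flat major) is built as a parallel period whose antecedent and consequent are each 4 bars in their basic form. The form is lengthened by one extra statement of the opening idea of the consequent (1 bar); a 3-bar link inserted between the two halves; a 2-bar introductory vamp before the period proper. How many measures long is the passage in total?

14 measures

Basic parallel period: 4 + 4 = 8 bars.
8 (basic form) + 1 (extra statement) + 3 (link) + 2 (introduction) = 14.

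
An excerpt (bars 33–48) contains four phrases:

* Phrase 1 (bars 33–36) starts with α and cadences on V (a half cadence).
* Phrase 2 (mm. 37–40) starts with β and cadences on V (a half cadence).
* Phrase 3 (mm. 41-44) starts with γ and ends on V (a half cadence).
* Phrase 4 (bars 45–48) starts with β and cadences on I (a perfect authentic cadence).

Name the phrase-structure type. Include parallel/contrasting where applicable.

contrasting double period

Four phrases in two halves: the first half (mm. 33–40) ends with a half cadence, the second (mm. 41–48) with a perfect authentic cadence — a large antecedent–consequent pair, i.e. a double period.
Phrase 3 begins with different material from phrase 1, making it contrasting.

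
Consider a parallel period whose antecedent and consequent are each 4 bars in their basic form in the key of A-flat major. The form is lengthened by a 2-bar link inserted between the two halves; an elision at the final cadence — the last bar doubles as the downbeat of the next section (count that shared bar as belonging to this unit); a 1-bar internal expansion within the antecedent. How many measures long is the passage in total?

11 measures

Basic parallel period: 4 + 4 = 8 bars.
8 (basic form) + 2 (link) + 1 (internal expansion) = 11.
The elision shares a bar with the next section but does not change this unit's count.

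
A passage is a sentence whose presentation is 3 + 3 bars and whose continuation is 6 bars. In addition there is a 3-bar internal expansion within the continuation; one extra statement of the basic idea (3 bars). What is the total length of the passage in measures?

Basic sentence: 3 + 3 + 6 = 12 bars.
12 (basic form) + 3 (internal expansion) + 3 (extra statement) = 18.

18 measures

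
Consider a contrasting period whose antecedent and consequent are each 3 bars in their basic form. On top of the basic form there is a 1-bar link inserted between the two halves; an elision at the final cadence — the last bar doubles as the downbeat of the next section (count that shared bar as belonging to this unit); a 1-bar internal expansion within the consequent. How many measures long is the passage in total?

8 measures

Basic contrasting period: 3 + 3 = 6 bars.
6 (basic form) + 1 (link) + 1 (internal expansion) = 8.
The elision shares a bar with the next section but does not change this unit's count.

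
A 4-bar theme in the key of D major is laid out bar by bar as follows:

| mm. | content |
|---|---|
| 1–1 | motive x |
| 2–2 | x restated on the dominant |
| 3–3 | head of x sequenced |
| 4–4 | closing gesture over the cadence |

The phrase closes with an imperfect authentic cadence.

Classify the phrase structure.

Basic idea (bar 1) + its repetition (m. 2) form the presentation; fragmentation and cadence (bars 3–4) form the continuation — the 4-bar whole is a sentence.

sentence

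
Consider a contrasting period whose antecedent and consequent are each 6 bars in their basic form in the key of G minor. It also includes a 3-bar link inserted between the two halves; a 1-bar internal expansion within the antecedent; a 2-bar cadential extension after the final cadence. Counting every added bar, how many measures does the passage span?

Basic contrasting period: 6 + 6 = 12 bars.
12 (basic form) + 3 (link) + 1 (internal expansion) + 2 (cadential extension) = 18.

18 measures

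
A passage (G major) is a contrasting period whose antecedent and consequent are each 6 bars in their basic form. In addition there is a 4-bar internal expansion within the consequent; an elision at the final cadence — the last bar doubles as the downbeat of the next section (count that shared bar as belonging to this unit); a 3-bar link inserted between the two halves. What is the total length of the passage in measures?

19 measures

Basic contrasting period: 6 + 6 = 12 bars.
12 (basic form) + 4 (internal expansion) + 3 (link) = 19.
The elision shares a bar with the next section but does not change this unit's count.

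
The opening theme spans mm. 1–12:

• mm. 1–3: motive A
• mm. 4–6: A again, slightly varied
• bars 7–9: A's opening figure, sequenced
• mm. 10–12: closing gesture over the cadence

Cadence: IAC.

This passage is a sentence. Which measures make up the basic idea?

The presentation of a sentence is the basic idea (measures 1-3) plus its repetition (mm. 4–6); the basic idea is therefore mm. 1–3.

measures 1–3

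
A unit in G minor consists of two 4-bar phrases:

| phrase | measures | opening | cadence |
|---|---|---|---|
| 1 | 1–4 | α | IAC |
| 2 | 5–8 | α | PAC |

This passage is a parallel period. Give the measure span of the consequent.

measures 5–8

The antecedent is the phrase ending with the weaker cadence (imperfect authentic cadence, phrase 1) and the consequent the one ending more conclusively (perfect authentic cadence, phrase 2); the consequent is mm. 5–8.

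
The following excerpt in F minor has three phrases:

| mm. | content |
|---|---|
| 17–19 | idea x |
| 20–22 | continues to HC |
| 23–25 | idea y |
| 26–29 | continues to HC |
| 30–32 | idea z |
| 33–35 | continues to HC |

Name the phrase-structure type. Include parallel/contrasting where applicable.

phrase group

The final phrase closes with a half cadence, which is not stronger than the preceding half cadence; the 3 phrases lack an overall antecedent–consequent design and so form a phrase group.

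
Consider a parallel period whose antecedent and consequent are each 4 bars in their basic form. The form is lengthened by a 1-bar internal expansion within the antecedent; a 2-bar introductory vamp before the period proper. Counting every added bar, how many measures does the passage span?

11 measures

Basic parallel period: 4 + 4 = 8 bars.
8 (basic form) + 1 (internal expansion) + 2 (introduction) = 11.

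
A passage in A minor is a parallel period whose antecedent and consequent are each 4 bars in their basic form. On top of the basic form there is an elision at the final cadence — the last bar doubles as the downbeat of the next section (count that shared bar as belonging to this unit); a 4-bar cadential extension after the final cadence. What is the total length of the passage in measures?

Basic parallel period: 4 + 4 = 8 bars.
8 (basic form) + 4 (cadential extension) = 12.
The elision shares a bar with the next section but does not change this unit's count.

12 measures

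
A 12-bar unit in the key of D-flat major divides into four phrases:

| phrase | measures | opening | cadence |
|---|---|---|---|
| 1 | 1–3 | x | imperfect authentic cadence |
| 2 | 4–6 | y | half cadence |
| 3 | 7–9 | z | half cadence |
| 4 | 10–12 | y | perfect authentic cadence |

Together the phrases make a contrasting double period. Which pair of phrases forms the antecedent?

In a double period the first pair of phrases (ending half cadence) is the large antecedent and the second pair (ending perfect authentic cadence) is the large consequent; the antecedent is phrases 1 and 2.

phrases 1 and 2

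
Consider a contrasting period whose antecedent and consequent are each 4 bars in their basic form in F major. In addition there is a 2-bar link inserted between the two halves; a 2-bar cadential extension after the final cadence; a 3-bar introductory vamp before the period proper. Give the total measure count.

15 measures

Basic contrasting period: 4 + 4 = 8 bars.
8 (basic form) + 2 (link) + 2 (cadential extension) + 3 (introduction) = 15.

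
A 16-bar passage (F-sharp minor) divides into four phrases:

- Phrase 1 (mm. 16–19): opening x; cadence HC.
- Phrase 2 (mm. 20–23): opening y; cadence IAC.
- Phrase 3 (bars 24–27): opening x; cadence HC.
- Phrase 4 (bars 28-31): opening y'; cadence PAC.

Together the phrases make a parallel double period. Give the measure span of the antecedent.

measures 16–23

In a double period the first pair of phrases (ending imperfect authentic cadence) is the large antecedent and the second pair (ending perfect authentic cadence) is the large consequent; the antecedent is measures 16–23.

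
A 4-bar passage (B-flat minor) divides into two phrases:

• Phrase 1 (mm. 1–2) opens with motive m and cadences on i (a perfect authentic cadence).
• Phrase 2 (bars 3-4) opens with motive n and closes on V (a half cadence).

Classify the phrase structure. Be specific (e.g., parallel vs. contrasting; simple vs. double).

The second phrase closes with a half cadence, which is not stronger than the first phrase's perfect authentic cadence; without a weak→strong cadential pair there is no antecedent–consequent relationship, so this is a phrase group rather than a period.

phrase group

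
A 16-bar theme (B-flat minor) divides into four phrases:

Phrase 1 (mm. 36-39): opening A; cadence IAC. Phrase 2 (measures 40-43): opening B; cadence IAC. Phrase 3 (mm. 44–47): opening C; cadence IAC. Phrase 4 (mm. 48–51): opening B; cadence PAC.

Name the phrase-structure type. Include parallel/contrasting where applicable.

contrasting double period

Four phrases in two halves: the first half (mm. 36-43) ends with an imperfect authentic cadence, the second (mm. 44–51) with a perfect authentic cadence — a large antecedent–consequent pair, i.e. a double period.
Phrase 3 begins with different material from phrase 1, making it contrasting.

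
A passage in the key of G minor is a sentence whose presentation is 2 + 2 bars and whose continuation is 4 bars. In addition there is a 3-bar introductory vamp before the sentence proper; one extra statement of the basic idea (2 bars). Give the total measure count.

Basic sentence: 2 + 2 + 4 = 8 bars.
8 (basic form) + 3 (introduction) + 2 (extra statement) = 13.

13 measures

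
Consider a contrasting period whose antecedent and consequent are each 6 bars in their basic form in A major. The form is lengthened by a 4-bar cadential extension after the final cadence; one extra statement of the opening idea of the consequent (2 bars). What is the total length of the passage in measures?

18 measures

Basic contrasting period: 6 + 6 = 12 bars.
12 (basic form) + 4 (cadential extension) + 2 (extra statement) = 18.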